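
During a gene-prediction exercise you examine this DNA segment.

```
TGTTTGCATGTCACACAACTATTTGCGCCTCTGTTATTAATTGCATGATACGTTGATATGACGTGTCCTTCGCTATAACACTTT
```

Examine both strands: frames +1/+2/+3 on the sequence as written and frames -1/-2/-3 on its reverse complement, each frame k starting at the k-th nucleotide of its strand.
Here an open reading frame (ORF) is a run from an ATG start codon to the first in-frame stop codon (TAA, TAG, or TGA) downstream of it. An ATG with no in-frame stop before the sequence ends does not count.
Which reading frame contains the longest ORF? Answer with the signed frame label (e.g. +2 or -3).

-3

Reverse complement (5'→3'): AAAGTGTTATAGCGAAGGACACGTCATATCAACGTATCATGCAATTAATAACAGAGGCGCAAATAGTTGTGTGACATGCAAACA
Frame +1: TGT TTG CAT GTC ACA CAA CTA TTT GCG CCT CTG TTA TTA ATT GCA TGA TAC GTT GAT ATG ACG TGT CCT TCG CTA TAA CAC TTT — ATG at 58, stop TAA at 76 → 21 nt.
Frame +2: GTT TGC ATG TCA CAC AAC TAT TTG CGC CTC TGT TAT TAA TTG CAT GAT ACG TTG ATA TGA CGT GTC CTT CGC TAT AAC ACT — ATG at 8, stop TAA at 38 → 33 nt.
Frame +3: TTT GCA TGT CAC ACA ACT ATT TGC GCC TCT GTT ATT AAT TGC ATG ATA CGT TGA TAT GAC GTG TCC TTC GCT ATA ACA CTT — ATG at 45, stop TGA at 54 → 12 nt.
Frame -1: AAA GTG TTA TAG CGA AGG ACA CGT CAT ATC AAC GTA TCA TGC AAT TAA TAA CAG AGG CGC AAA TAG TTG TGT GAC ATG CAA ACA — no ATG→stop ORF.
Frame -2: AAG TGT TAT AGC GAA GGA CAC GTC ATA TCA ACG TAT CAT GCA ATT AAT AAC AGA GGC GCA AAT AGT TGT GTG ACA TGC AAA — no ATG→stop ORF.
Frame -3: AGT GTT ATA GCG AAG GAC ACG TCA TAT CAA CGT ATC ATG CAA TTA ATA ACA GAG GCG CAA ATA GTT GTG TGA CAT GCA AAC — ATG at 39, stop TGA at 72 → 36 nt.
Longest ORF is 36 nt in frame -3 (positions 39–74).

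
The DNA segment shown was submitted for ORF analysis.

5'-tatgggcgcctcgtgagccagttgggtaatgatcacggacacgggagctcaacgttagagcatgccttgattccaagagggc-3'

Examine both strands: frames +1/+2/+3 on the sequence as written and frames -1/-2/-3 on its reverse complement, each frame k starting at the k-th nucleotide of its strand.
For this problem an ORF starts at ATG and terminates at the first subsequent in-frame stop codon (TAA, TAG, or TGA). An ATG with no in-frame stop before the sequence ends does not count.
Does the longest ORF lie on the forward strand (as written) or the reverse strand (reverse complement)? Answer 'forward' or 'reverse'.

forward

Reverse complement (5'→3'): GCCCTCTTGGAATCAAGGCATGCTCTAACGTTGAGCTCCCGTGTCCGTGATCATTACCCAACTGGCTCACGAGGCGCCCATA
Frame +1: TAT GGG CGC CTC GTG AGC CAG TTG GGT AAT GAT CAC GGA CAC GGG AGC TCA ACG TTA GAG CAT GCC TTG ATT CCA AGA GGG — no ATG→stop ORF.
Frame +2: ATG GGC GCC TCG TGA GCC AGT TGG GTA ATG ATC ACG GAC ACG GGA GCT CAA CGT TAG AGC ATG CCT TGA TTC CAA GAG GGC — ATG at 2, stop TGA at 14 → 15 nt; ATG at 29, stop TAG at 56 → 30 nt; ATG at 62, stop TGA at 68 → 9 nt.
Frame +3: TGG GCG CCT CGT GAG CCA GTT GGG TAA TGA TCA CGG ACA CGG GAG CTC AAC GTT AGA GCA TGC CTT GAT TCC AAG AGG — no ATG→stop ORF.
Frame -1: GCC CTC TTG GAA TCA AGG CAT GCT CTA ACG TTG AGC TCC CGT GTC CGT GAT CAT TAC CCA ACT GGC TCA CGA GGC GCC CAT — no ATG→stop ORF.
Frame -2: CCC TCT TGG AAT CAA GGC ATG CTC TAA CGT TGA GCT CCC GTG TCC GTG ATC ATT ACC CAA CTG GCT CAC GAG GCG CCC ATA — ATG at 20, stop TAA at 26 → 9 nt.
Frame -3: CCT CTT GGA ATC AAG GCA TGC TCT AAC GTT GAG CTC CCG TGT CCG TGA TCA TTA CCC AAC TGG CTC ACG AGG CGC CCA — no ATG→stop ORF.
Forward-strand max 30 nt; reverse-strand max 9 nt. The forward strand has the longer ORF.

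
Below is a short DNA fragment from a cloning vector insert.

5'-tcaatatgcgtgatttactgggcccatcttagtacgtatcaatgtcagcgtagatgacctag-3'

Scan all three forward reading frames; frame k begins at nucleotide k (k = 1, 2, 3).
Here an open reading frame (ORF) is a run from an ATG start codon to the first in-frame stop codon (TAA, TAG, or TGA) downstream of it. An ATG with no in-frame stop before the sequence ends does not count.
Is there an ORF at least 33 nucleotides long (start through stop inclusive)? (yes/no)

no

Frame 1: TCA ATA TGC GTG ATT TAC TGG GCC CAT CTT AGT ACG TAT CAA TGT CAG CGT AGA TGA CCT — no ATG→stop ORF.
Frame 2: CAA TAT GCG TGA TTT ACT GGG CCC ATC TTA GTA CGT ATC AAT GTC AGC GTA GAT GAC CTA — no ATG→stop ORF.
Frame 3: AAT ATG CGT GAT TTA CTG GGC CCA TCT TAG TAC GTA TCA ATG TCA GCG TAG ATG ACC TAG — ATG at 6, stop TAG at 30 → 27 nt; ATG at 42, stop TAG at 51 → 12 nt; ATG at 54, stop TAG at 60 → 9 nt.
Largest ORF found is 27 nucleotides < 33, so no.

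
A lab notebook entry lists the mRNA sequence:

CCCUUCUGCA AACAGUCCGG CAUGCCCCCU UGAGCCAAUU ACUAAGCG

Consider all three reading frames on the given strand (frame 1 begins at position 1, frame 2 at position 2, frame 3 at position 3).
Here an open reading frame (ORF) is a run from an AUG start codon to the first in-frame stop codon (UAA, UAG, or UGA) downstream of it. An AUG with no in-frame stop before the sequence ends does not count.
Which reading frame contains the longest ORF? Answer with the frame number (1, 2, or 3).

1

Frame 1: CCC UUC UGC AAA CAG UCC GGC AUG CCC CCU UGA GCC AAU UAC UAA GCG — AUG at 22, stop UGA at 31 → 12 nt.
Frame 2: CCU UCU GCA AAC AGU CCG GCA UGC CCC CUU GAG CCA AUU ACU AAG — no AUG→stop ORF.
Frame 3: CUU CUG CAA ACA GUC CGG CAU GCC CCC UUG AGC CAA UUA CUA AGC — no AUG→stop ORF.
Longest ORF is 12 nt in frame 1 (positions 22–33).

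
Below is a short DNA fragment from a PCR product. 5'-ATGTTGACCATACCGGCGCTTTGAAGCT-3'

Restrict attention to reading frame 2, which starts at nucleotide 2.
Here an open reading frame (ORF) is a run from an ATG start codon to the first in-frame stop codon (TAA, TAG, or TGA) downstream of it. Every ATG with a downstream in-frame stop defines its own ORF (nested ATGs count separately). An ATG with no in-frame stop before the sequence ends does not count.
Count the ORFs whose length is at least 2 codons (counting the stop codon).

Frame 2: TGT TGA CCA TAC CGG CGC TTT GAA GCT — no ATG→stop ORF.
No ORF reaches 2 codons. Count = 0.

0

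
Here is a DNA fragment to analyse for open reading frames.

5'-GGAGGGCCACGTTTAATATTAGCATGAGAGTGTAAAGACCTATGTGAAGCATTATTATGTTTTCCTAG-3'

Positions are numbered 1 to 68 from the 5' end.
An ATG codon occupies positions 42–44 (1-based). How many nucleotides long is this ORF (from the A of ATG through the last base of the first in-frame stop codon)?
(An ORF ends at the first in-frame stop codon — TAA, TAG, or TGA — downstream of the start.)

6

Codons from position 42: ATG (42–44), TGA (45–47).
TGA is the first in-frame stop; ORF spans 42–47, 6 nucleotides.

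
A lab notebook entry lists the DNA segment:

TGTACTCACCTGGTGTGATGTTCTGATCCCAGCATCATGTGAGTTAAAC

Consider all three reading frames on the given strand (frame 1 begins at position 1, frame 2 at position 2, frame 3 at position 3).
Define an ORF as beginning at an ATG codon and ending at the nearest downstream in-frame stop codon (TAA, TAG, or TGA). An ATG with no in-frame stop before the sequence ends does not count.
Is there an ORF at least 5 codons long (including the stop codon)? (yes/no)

Frame 1: TGT ACT CAC CTG GTG TGA TGT TCT GAT CCC AGC ATC ATG TGA GTT AAA — ATG at 37, stop TGA at 40 → 6 nt.
Frame 2: GTA CTC ACC TGG TGT GAT GTT CTG ATC CCA GCA TCA TGT GAG TTA AAC — no ATG→stop ORF.
Frame 3: TAC TCA CCT GGT GTG ATG TTC TGA TCC CAG CAT CAT GTG AGT TAA — ATG at 18, stop TGA at 24 → 9 nt.
Largest ORF found is 3 codons < 5, so no.

no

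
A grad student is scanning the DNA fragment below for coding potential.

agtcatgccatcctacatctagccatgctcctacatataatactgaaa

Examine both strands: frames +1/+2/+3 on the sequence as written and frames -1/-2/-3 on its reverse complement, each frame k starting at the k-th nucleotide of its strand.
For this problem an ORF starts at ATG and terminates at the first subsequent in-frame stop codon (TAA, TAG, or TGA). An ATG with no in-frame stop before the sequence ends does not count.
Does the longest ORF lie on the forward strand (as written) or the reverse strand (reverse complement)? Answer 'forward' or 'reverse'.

reverse

Reverse complement (5'→3'): TTTCAGTATTATATGTAGGAGCATGGCTAGATGTAGGATGGCATGACT
Frame +1: AGT CAT GCC ATC CTA CAT CTA GCC ATG CTC CTA CAT ATA ATA CTG AAA — no ATG→stop ORF.
Frame +2: GTC ATG CCA TCC TAC ATC TAG CCA TGC TCC TAC ATA TAA TAC TGA — ATG at 5, stop TAG at 20 → 18 nt.
Frame +3: TCA TGC CAT CCT ACA TCT AGC CAT GCT CCT ACA TAT AAT ACT GAA — no ATG→stop ORF.
Frame -1: TTT CAG TAT TAT ATG TAG GAG CAT GGC TAG ATG TAG GAT GGC ATG ACT — ATG at 13, stop TAG at 16 → 6 nt; ATG at 31, stop TAG at 34 → 6 nt.
Frame -2: TTC AGT ATT ATA TGT AGG AGC ATG GCT AGA TGT AGG ATG GCA TGA — ATG at 23, stop TGA at 44 → 24 nt; ATG at 38, stop TGA at 44 → 9 nt.
Frame -3: TCA GTA TTA TAT GTA GGA GCA TGG CTA GAT GTA GGA TGG CAT GAC — no ATG→stop ORF.
Forward-strand max 18 nt; reverse-strand max 24 nt. The reverse strand has the longer ORF.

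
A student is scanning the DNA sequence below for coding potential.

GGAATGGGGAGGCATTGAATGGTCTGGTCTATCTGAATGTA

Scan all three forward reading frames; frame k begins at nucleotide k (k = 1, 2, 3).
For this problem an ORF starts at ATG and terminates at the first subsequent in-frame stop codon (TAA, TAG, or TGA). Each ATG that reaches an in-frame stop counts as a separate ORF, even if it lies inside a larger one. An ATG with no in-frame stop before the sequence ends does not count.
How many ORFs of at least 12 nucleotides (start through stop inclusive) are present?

2

Frame 1: GGA ATG GGG AGG CAT TGA ATG GTC TGG TCT ATC TGA ATG — ATG at 4, stop TGA at 16 → 15 nt; ATG at 19, stop TGA at 34 → 18 nt.
Frame 2: GAA TGG GGA GGC ATT GAA TGG TCT GGT CTA TCT GAA TGT — no ATG→stop ORF.
Frame 3: AAT GGG GAG GCA TTG AAT GGT CTG GTC TAT CTG AAT GTA — no ATG→stop ORF.
ORFs ≥ 12 nucleotides: frame 1 4–18 (15 nucleotides), frame 1 19–36 (18 nucleotides). Count = 2.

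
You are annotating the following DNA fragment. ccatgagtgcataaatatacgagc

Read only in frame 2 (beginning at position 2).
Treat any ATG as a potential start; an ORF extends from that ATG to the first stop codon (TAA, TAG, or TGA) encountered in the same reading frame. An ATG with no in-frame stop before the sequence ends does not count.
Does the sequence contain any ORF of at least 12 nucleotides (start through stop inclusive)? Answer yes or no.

no

Frame 2: CAT GAG TGC ATA AAT ATA CGA — no ATG→stop ORF.
Largest ORF found is 0 nucleotides < 12, so no.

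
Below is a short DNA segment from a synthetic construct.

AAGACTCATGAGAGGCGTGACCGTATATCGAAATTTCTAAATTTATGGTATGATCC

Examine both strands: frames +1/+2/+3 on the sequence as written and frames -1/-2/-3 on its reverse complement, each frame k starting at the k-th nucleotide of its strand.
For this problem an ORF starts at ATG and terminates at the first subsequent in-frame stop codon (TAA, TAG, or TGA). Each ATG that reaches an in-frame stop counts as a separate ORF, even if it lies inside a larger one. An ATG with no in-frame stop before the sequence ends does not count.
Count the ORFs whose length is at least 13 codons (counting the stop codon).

Reverse complement (5'→3'): GGATCATACCATAAATTTAGAAATTTCGATATACGGTCACGCCTCTCATGAGTCTT
Frame +1: AAG ACT CAT GAG AGG CGT GAC CGT ATA TCG AAA TTT CTA AAT TTA TGG TAT GAT — no ATG→stop ORF.
Frame +2: AGA CTC ATG AGA GGC GTG ACC GTA TAT CGA AAT TTC TAA ATT TAT GGT ATG ATC — ATG at 8, stop TAA at 38 → 33 nt.
Frame +3: GAC TCA TGA GAG GCG TGA CCG TAT ATC GAA ATT TCT AAA TTT ATG GTA TGA TCC — ATG at 45, stop TGA at 51 → 9 nt.
Frame -1: GGA TCA TAC CAT AAA TTT AGA AAT TTC GAT ATA CGG TCA CGC CTC TCA TGA GTC — no ATG→stop ORF.
Frame -2: GAT CAT ACC ATA AAT TTA GAA ATT TCG ATA TAC GGT CAC GCC TCT CAT GAG TCT — no ATG→stop ORF.
Frame -3: ATC ATA CCA TAA ATT TAG AAA TTT CGA TAT ACG GTC ACG CCT CTC ATG AGT CTT — no ATG→stop ORF.
No ORF reaches 13 codons. Count = 0.

0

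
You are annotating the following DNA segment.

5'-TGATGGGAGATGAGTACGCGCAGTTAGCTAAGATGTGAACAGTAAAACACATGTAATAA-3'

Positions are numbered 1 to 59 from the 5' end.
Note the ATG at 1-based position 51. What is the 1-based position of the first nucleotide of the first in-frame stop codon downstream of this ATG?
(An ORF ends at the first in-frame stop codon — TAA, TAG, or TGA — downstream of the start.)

54

Codons from position 51: ATG (51–53), TAA (54–56).
TAA is a stop codon; it begins at position 54.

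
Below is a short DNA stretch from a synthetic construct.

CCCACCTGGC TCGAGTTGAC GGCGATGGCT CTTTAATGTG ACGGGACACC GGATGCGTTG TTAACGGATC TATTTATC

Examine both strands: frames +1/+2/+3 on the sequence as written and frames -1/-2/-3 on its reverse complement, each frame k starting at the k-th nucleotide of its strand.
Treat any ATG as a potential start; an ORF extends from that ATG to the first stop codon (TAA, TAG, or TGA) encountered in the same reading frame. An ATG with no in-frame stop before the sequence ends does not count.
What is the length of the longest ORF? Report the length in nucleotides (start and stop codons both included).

Reverse complement (5'→3'): GATAAATAGATCCGTTAACAACGCATCCGGTGTCCCGTCACATTAAAGAGCCATCGCCGTCAACTCGAGCCAGGTGGG
Frame +1: CCC ACC TGG CTC GAG TTG ACG GCG ATG GCT CTT TAA TGT GAC GGG ACA CCG GAT GCG TTG TTA ACG GAT CTA TTT ATC — ATG at 25, stop TAA at 34 → 12 nt.
Frame +2: CCA CCT GGC TCG AGT TGA CGG CGA TGG CTC TTT AAT GTG ACG GGA CAC CGG ATG CGT TGT TAA CGG ATC TAT TTA — ATG at 53, stop TAA at 62 → 12 nt.
Frame +3: CAC CTG GCT CGA GTT GAC GGC GAT GGC TCT TTA ATG TGA CGG GAC ACC GGA TGC GTT GTT AAC GGA TCT ATT TAT — ATG at 36, stop TGA at 39 → 6 nt.
Frame -1: GAT AAA TAG ATC CGT TAA CAA CGC ATC CGG TGT CCC GTC ACA TTA AAG AGC CAT CGC CGT CAA CTC GAG CCA GGT GGG — no ATG→stop ORF.
Frame -2: ATA AAT AGA TCC GTT AAC AAC GCA TCC GGT GTC CCG TCA CAT TAA AGA GCC ATC GCC GTC AAC TCG AGC CAG GTG — no ATG→stop ORF.
Frame -3: TAA ATA GAT CCG TTA ACA ACG CAT CCG GTG TCC CGT CAC ATT AAA GAG CCA TCG CCG TCA ACT CGA GCC AGG TGG — no ATG→stop ORF.
Longest: frame +1, positions 25–36, 12 nt = 4 codons = 3 aa. → 12 nucleotides.

12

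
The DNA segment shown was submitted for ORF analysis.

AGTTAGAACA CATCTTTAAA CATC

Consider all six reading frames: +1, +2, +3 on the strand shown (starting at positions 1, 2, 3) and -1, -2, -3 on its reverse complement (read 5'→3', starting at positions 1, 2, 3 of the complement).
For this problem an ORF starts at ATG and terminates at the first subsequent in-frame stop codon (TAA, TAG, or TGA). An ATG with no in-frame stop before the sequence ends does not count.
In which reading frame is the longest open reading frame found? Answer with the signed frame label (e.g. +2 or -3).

Reverse complement (5'→3'): GATGTTTAAAGATGTGTTCTAACT
Frame +1: AGT TAG AAC ACA TCT TTA AAC ATC — no ATG→stop ORF.
Frame +2: GTT AGA ACA CAT CTT TAA ACA — no ATG→stop ORF.
Frame +3: TTA GAA CAC ATC TTT AAA CAT — no ATG→stop ORF.
Frame -1: GAT GTT TAA AGA TGT GTT CTA ACT — no ATG→stop ORF.
Frame -2: ATG TTT AAA GAT GTG TTC TAA — ATG at 2, stop TAA at 20 → 21 nt.
Frame -3: TGT TTA AAG ATG TGT TCT AAC — no ATG→stop ORF.
Longest ORF is 21 nt in frame -2 (positions 2–22).

-2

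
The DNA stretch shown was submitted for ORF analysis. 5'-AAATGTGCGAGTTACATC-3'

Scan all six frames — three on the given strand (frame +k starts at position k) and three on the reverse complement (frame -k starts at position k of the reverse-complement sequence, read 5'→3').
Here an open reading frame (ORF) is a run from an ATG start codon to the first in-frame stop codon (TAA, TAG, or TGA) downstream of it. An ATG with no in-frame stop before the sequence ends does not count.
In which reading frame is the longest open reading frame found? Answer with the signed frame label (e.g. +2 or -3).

-2

Reverse complement (5'→3'): GATGTAACTCGCACATTT
Frame +1: AAA TGT GCG AGT TAC ATC — no ATG→stop ORF.
Frame +2: AAT GTG CGA GTT ACA — no ATG→stop ORF.
Frame +3: ATG TGC GAG TTA CAT — no ATG→stop ORF.
Frame -1: GAT GTA ACT CGC ACA TTT — no ATG→stop ORF.
Frame -2: ATG TAA CTC GCA CAT — ATG at 2, stop TAA at 5 → 6 nt.
Frame -3: TGT AAC TCG CAC ATT — no ATG→stop ORF.
Longest ORF is 6 nt in frame -2 (positions 2–7).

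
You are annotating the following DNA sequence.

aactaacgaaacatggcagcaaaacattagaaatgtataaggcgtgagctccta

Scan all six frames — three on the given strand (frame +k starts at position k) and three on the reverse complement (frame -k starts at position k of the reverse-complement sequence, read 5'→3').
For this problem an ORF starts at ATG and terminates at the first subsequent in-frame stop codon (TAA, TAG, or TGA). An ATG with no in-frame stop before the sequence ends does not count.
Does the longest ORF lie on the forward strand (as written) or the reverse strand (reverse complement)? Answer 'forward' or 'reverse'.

forward

Reverse complement (5'→3'): TAGGAGCTCACGCCTTATACATTTCTAATGTTTTGCTGCCATGTTTCGTTAGTT
Frame +1: AAC TAA CGA AAC ATG GCA GCA AAA CAT TAG AAA TGT ATA AGG CGT GAG CTC CTA — ATG at 13, stop TAG at 28 → 18 nt.
Frame +2: ACT AAC GAA ACA TGG CAG CAA AAC ATT AGA AAT GTA TAA GGC GTG AGC TCC — no ATG→stop ORF.
Frame +3: CTA ACG AAA CAT GGC AGC AAA ACA TTA GAA ATG TAT AAG GCG TGA GCT CCT — ATG at 33, stop TGA at 45 → 15 nt.
Frame -1: TAG GAG CTC ACG CCT TAT ACA TTT CTA ATG TTT TGC TGC CAT GTT TCG TTA GTT — no ATG→stop ORF.
Frame -2: AGG AGC TCA CGC CTT ATA CAT TTC TAA TGT TTT GCT GCC ATG TTT CGT TAG — ATG at 41, stop TAG at 50 → 12 nt.
Frame -3: GGA GCT CAC GCC TTA TAC ATT TCT AAT GTT TTG CTG CCA TGT TTC GTT AGT — no ATG→stop ORF.
Forward-strand max 18 nt; reverse-strand max 12 nt. The forward strand has the longer ORF.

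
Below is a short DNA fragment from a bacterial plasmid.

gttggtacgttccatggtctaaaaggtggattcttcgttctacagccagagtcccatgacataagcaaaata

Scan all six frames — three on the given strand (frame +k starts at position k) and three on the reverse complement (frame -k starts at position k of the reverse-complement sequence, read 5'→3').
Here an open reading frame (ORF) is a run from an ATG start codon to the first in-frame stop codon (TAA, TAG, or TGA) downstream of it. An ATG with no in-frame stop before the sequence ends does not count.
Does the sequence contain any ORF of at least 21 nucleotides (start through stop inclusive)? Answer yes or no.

no

Reverse complement (5'→3'): TATTTTGCTTATGTCATGGGACTCTGGCTGTAGAACGAAGAATCCACCTTTTAGACCATGGAACGTACCAAC
Frame +1: GTT GGT ACG TTC CAT GGT CTA AAA GGT GGA TTC TTC GTT CTA CAG CCA GAG TCC CAT GAC ATA AGC AAA ATA — no ATG→stop ORF.
Frame +2: TTG GTA CGT TCC ATG GTC TAA AAG GTG GAT TCT TCG TTC TAC AGC CAG AGT CCC ATG ACA TAA GCA AAA — ATG at 14, stop TAA at 20 → 9 nt; ATG at 56, stop TAA at 62 → 9 nt.
Frame +3: TGG TAC GTT CCA TGG TCT AAA AGG TGG ATT CTT CGT TCT ACA GCC AGA GTC CCA TGA CAT AAG CAA AAT — no ATG→stop ORF.
Frame -1: TAT TTT GCT TAT GTC ATG GGA CTC TGG CTG TAG AAC GAA GAA TCC ACC TTT TAG ACC ATG GAA CGT ACC AAC — ATG at 16, stop TAG at 31 → 18 nt.
Frame -2: ATT TTG CTT ATG TCA TGG GAC TCT GGC TGT AGA ACG AAG AAT CCA CCT TTT AGA CCA TGG AAC GTA CCA — no ATG→stop ORF.
Frame -3: TTT TGC TTA TGT CAT GGG ACT CTG GCT GTA GAA CGA AGA ATC CAC CTT TTA GAC CAT GGA ACG TAC CAA — no ATG→stop ORF.
Largest ORF found is 18 nucleotides < 21, so no.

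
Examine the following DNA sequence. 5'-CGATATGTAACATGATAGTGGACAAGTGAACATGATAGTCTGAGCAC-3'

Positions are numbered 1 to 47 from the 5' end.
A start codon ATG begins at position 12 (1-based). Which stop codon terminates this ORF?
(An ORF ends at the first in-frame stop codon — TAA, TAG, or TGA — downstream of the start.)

Codons from position 12: ATG (12–14), ATA (15–17), GTG (18–20), GAC (21–23), AAG (24–26), TGA (27–29).
The first in-frame stop codon is TGA.

TGA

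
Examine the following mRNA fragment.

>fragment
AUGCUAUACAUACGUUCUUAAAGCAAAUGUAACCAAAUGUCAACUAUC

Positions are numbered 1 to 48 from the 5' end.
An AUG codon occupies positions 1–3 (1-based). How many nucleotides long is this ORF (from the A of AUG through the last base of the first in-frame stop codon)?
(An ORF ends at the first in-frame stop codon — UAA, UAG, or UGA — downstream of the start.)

Codons from position 1: AUG (1–3), CUA (4–6), UAC (7–9), AUA (10–12), CGU (13–15), UCU (16–18), UAA (19–21).
UAA is the first in-frame stop; ORF spans 1–21, 21 nucleotides.

21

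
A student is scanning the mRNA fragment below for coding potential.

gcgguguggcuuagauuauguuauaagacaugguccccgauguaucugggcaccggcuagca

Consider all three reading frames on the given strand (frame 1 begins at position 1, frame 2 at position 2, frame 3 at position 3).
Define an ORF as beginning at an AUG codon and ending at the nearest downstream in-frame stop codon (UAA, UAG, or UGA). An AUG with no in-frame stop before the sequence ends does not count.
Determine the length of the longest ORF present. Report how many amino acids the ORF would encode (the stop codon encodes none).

6

Frame 1: GCG GUG UGG CUU AGA UUA UGU UAU AAG ACA UGG UCC CCG AUG UAU CUG GGC ACC GGC UAG — AUG at 40, stop UAG at 58 → 21 nt.
Frame 2: CGG UGU GGC UUA GAU UAU GUU AUA AGA CAU GGU CCC CGA UGU AUC UGG GCA CCG GCU AGC — no AUG→stop ORF.
Frame 3: GGU GUG GCU UAG AUU AUG UUA UAA GAC AUG GUC CCC GAU GUA UCU GGG CAC CGG CUA GCA — AUG at 18, stop UAA at 24 → 9 nt.
Longest: frame 1, positions 40–60, 21 nt = 7 codons = 6 aa. → 6 amino acids.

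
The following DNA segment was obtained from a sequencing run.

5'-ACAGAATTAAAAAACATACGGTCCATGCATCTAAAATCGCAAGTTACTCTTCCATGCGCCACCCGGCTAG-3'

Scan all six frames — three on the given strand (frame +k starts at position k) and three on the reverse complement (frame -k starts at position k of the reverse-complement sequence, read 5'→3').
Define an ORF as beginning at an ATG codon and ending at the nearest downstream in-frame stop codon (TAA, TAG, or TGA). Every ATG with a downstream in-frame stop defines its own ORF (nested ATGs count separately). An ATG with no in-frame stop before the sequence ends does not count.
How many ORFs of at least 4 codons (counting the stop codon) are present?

2

Reverse complement (5'→3'): CTAGCCGGGTGGCGCATGGAAGAGTAACTTGCGATTTTAGATGCATGGACCGTATGTTTTTTAATTCTGT
Frame +1: ACA GAA TTA AAA AAC ATA CGG TCC ATG CAT CTA AAA TCG CAA GTT ACT CTT CCA TGC GCC ACC CGG CTA — no ATG→stop ORF.
Frame +2: CAG AAT TAA AAA ACA TAC GGT CCA TGC ATC TAA AAT CGC AAG TTA CTC TTC CAT GCG CCA CCC GGC TAG — no ATG→stop ORF.
Frame +3: AGA ATT AAA AAA CAT ACG GTC CAT GCA TCT AAA ATC GCA AGT TAC TCT TCC ATG CGC CAC CCG GCT — no ATG→stop ORF.
Frame -1: CTA GCC GGG TGG CGC ATG GAA GAG TAA CTT GCG ATT TTA GAT GCA TGG ACC GTA TGT TTT TTA ATT CTG — ATG at 16, stop TAA at 25 → 12 nt.
Frame -2: TAG CCG GGT GGC GCA TGG AAG AGT AAC TTG CGA TTT TAG ATG CAT GGA CCG TAT GTT TTT TAA TTC TGT — ATG at 41, stop TAA at 62 → 24 nt.
Frame -3: AGC CGG GTG GCG CAT GGA AGA GTA ACT TGC GAT TTT AGA TGC ATG GAC CGT ATG TTT TTT AAT TCT — no ATG→stop ORF.
ORFs ≥ 4 codons: frame -1 16–27 (4 codons), frame -2 41–64 (8 codons). Count = 2.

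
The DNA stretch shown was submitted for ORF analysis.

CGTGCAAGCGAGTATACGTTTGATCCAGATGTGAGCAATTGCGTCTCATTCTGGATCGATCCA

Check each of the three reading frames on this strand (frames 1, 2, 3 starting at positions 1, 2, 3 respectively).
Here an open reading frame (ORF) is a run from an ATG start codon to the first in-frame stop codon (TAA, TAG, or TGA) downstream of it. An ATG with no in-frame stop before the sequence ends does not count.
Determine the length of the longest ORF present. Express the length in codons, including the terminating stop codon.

2

Frame 1: CGT GCA AGC GAG TAT ACG TTT GAT CCA GAT GTG AGC AAT TGC GTC TCA TTC TGG ATC GAT CCA — no ATG→stop ORF.
Frame 2: GTG CAA GCG AGT ATA CGT TTG ATC CAG ATG TGA GCA ATT GCG TCT CAT TCT GGA TCG ATC — ATG at 29, stop TGA at 32 → 6 nt.
Frame 3: TGC AAG CGA GTA TAC GTT TGA TCC AGA TGT GAG CAA TTG CGT CTC ATT CTG GAT CGA TCC — no ATG→stop ORF.
Longest: frame 2, positions 29–34, 6 nt = 2 codons = 1 aa. → 2 codons.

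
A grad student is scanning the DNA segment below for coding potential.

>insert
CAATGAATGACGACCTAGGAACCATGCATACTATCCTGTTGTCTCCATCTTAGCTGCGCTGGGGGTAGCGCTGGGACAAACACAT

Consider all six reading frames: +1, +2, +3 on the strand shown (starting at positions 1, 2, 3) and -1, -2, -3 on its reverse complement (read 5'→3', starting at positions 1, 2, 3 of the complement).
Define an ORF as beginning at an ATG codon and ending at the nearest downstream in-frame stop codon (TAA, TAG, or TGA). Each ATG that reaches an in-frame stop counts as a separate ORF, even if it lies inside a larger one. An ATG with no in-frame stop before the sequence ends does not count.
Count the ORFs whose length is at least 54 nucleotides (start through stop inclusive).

Reverse complement (5'→3'): ATGTGTTTGTCCCAGCGCTACCCCCAGCGCAGCTAAGATGGAGACAACAGGATAGTATGCATGGTTCCTAGGTCGTCATTCATTG
Frame +1: CAA TGA ATG ACG ACC TAG GAA CCA TGC ATA CTA TCC TGT TGT CTC CAT CTT AGC TGC GCT GGG GGT AGC GCT GGG ACA AAC ACA — ATG at 7, stop TAG at 16 → 12 nt.
Frame +2: AAT GAA TGA CGA CCT AGG AAC CAT GCA TAC TAT CCT GTT GTC TCC ATC TTA GCT GCG CTG GGG GTA GCG CTG GGA CAA ACA CAT — no ATG→stop ORF.
Frame +3: ATG AAT GAC GAC CTA GGA ACC ATG CAT ACT ATC CTG TTG TCT CCA TCT TAG CTG CGC TGG GGG TAG CGC TGG GAC AAA CAC — ATG at 3, stop TAG at 51 → 51 nt; ATG at 24, stop TAG at 51 → 30 nt.
Frame -1: ATG TGT TTG TCC CAG CGC TAC CCC CAG CGC AGC TAA GAT GGA GAC AAC AGG ATA GTA TGC ATG GTT CCT AGG TCG TCA TTC ATT — ATG at 1, stop TAA at 34 → 36 nt.
Frame -2: TGT GTT TGT CCC AGC GCT ACC CCC AGC GCA GCT AAG ATG GAG ACA ACA GGA TAG TAT GCA TGG TTC CTA GGT CGT CAT TCA TTG — ATG at 38, stop TAG at 53 → 18 nt.
Frame -3: GTG TTT GTC CCA GCG CTA CCC CCA GCG CAG CTA AGA TGG AGA CAA CAG GAT AGT ATG CAT GGT TCC TAG GTC GTC ATT CAT — ATG at 57, stop TAG at 69 → 15 nt.
No ORF reaches 54 nucleotides. Count = 0.

0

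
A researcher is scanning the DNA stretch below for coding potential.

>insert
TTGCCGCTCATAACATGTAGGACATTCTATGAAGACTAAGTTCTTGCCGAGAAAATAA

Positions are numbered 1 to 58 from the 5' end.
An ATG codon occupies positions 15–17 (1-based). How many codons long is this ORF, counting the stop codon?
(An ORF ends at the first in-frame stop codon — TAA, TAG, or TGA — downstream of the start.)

Codons from position 15: ATG (15–17), TAG (18–20).
TAG is the first in-frame stop; that's 2 codons including the stop.

2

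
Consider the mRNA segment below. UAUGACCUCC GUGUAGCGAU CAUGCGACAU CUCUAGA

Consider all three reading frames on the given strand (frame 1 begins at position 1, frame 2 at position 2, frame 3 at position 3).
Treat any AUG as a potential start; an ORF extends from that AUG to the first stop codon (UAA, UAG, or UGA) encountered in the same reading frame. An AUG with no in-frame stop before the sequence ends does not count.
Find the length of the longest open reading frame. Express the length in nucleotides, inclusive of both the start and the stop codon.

Frame 1: UAU GAC CUC CGU GUA GCG AUC AUG CGA CAU CUC UAG — AUG at 22, stop UAG at 34 → 15 nt.
Frame 2: AUG ACC UCC GUG UAG CGA UCA UGC GAC AUC UCU AGA — AUG at 2, stop UAG at 14 → 15 nt.
Frame 3: UGA CCU CCG UGU AGC GAU CAU GCG ACA UCU CUA — no AUG→stop ORF.
Longest: frame 1, positions 22–36, 15 nt = 5 codons = 4 aa. → 15 nucleotides.

15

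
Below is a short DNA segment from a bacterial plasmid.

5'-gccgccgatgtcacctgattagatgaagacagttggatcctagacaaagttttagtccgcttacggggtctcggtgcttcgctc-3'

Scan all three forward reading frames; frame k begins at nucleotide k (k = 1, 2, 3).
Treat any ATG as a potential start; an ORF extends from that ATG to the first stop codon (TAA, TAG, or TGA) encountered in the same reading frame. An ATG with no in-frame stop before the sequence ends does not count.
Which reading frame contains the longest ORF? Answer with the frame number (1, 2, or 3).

Frame 1: GCC GCC GAT GTC ACC TGA TTA GAT GAA GAC AGT TGG ATC CTA GAC AAA GTT TTA GTC CGC TTA CGG GGT CTC GGT GCT TCG CTC — no ATG→stop ORF.
Frame 2: CCG CCG ATG TCA CCT GAT TAG ATG AAG ACA GTT GGA TCC TAG ACA AAG TTT TAG TCC GCT TAC GGG GTC TCG GTG CTT CGC — ATG at 8, stop TAG at 20 → 15 nt; ATG at 23, stop TAG at 41 → 21 nt.
Frame 3: CGC CGA TGT CAC CTG ATT AGA TGA AGA CAG TTG GAT CCT AGA CAA AGT TTT AGT CCG CTT ACG GGG TCT CGG TGC TTC GCT — no ATG→stop ORF.
Longest ORF is 21 nt in frame 2 (positions 23–43).

2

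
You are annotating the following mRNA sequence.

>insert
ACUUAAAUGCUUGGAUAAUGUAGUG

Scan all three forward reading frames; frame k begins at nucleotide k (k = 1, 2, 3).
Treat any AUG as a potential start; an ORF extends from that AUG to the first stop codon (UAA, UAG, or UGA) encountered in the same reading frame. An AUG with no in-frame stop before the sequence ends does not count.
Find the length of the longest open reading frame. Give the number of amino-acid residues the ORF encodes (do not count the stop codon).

Frame 1: ACU UAA AUG CUU GGA UAA UGU AGU — AUG at 7, stop UAA at 16 → 12 nt.
Frame 2: CUU AAA UGC UUG GAU AAU GUA GUG — no AUG→stop ORF.
Frame 3: UUA AAU GCU UGG AUA AUG UAG — AUG at 18, stop UAG at 21 → 6 nt.
Longest: frame 1, positions 7–18, 12 nt = 4 codons = 3 aa. → 3 amino acids.

3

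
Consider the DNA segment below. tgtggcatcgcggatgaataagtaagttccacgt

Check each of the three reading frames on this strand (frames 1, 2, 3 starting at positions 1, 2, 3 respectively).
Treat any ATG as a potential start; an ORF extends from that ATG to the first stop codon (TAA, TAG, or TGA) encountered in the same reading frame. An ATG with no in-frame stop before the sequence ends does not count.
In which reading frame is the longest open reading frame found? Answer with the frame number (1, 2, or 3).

2

Frame 1: TGT GGC ATC GCG GAT GAA TAA GTA AGT TCC ACG — no ATG→stop ORF.
Frame 2: GTG GCA TCG CGG ATG AAT AAG TAA GTT CCA CGT — ATG at 14, stop TAA at 23 → 12 nt.
Frame 3: TGG CAT CGC GGA TGA ATA AGT AAG TTC CAC — no ATG→stop ORF.
Longest ORF is 12 nt in frame 2 (positions 14–25).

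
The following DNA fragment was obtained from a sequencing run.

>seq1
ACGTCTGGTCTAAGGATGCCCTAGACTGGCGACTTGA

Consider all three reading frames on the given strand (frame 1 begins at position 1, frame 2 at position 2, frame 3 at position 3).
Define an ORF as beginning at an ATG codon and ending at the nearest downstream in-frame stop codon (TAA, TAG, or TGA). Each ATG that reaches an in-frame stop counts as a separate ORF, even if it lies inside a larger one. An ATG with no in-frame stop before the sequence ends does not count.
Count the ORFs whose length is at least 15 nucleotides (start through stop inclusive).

Frame 1: ACG TCT GGT CTA AGG ATG CCC TAG ACT GGC GAC TTG — ATG at 16, stop TAG at 22 → 9 nt.
Frame 2: CGT CTG GTC TAA GGA TGC CCT AGA CTG GCG ACT TGA — no ATG→stop ORF.
Frame 3: GTC TGG TCT AAG GAT GCC CTA GAC TGG CGA CTT — no ATG→stop ORF.
No ORF reaches 15 nucleotides. Count = 0.

0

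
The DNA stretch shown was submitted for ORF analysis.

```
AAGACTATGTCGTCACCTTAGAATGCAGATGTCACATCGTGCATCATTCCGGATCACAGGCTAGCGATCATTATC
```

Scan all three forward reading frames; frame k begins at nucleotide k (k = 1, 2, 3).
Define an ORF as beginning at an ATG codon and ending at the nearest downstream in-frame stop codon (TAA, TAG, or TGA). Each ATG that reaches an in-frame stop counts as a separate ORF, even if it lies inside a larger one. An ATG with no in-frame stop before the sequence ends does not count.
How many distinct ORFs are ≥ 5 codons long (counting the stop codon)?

Frame 1: AAG ACT ATG TCG TCA CCT TAG AAT GCA GAT GTC ACA TCG TGC ATC ATT CCG GAT CAC AGG CTA GCG ATC ATT ATC — ATG at 7, stop TAG at 19 → 15 nt.
Frame 2: AGA CTA TGT CGT CAC CTT AGA ATG CAG ATG TCA CAT CGT GCA TCA TTC CGG ATC ACA GGC TAG CGA TCA TTA — ATG at 23, stop TAG at 62 → 42 nt; ATG at 29, stop TAG at 62 → 36 nt.
Frame 3: GAC TAT GTC GTC ACC TTA GAA TGC AGA TGT CAC ATC GTG CAT CAT TCC GGA TCA CAG GCT AGC GAT CAT TAT — no ATG→stop ORF.
ORFs ≥ 5 codons: frame 1 7–21 (5 codons), frame 2 23–64 (14 codons), frame 2 29–64 (12 codons). Count = 3.

3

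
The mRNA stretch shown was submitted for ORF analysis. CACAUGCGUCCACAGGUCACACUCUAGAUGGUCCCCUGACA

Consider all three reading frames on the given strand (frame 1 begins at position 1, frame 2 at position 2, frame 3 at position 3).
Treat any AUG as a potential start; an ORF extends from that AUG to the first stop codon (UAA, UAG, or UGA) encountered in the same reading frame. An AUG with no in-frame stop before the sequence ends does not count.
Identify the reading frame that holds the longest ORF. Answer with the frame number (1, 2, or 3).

Frame 1: CAC AUG CGU CCA CAG GUC ACA CUC UAG AUG GUC CCC UGA — AUG at 4, stop UAG at 25 → 24 nt; AUG at 28, stop UGA at 37 → 12 nt.
Frame 2: ACA UGC GUC CAC AGG UCA CAC UCU AGA UGG UCC CCU GAC — no AUG→stop ORF.
Frame 3: CAU GCG UCC ACA GGU CAC ACU CUA GAU GGU CCC CUG ACA — no AUG→stop ORF.
Longest ORF is 24 nt in frame 1 (positions 4–27).

1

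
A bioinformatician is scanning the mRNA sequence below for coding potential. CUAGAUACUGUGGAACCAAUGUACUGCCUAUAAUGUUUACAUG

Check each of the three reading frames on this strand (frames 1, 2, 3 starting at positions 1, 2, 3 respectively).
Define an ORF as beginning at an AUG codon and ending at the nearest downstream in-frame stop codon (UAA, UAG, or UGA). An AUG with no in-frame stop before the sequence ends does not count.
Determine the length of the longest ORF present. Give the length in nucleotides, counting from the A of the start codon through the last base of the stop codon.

15

Frame 1: CUA GAU ACU GUG GAA CCA AUG UAC UGC CUA UAA UGU UUA CAU — AUG at 19, stop UAA at 31 → 15 nt.
Frame 2: UAG AUA CUG UGG AAC CAA UGU ACU GCC UAU AAU GUU UAC AUG — no AUG→stop ORF.
Frame 3: AGA UAC UGU GGA ACC AAU GUA CUG CCU AUA AUG UUU ACA — no AUG→stop ORF.
Longest: frame 1, positions 19–33, 15 nt = 5 codons = 4 aa. → 15 nucleotides.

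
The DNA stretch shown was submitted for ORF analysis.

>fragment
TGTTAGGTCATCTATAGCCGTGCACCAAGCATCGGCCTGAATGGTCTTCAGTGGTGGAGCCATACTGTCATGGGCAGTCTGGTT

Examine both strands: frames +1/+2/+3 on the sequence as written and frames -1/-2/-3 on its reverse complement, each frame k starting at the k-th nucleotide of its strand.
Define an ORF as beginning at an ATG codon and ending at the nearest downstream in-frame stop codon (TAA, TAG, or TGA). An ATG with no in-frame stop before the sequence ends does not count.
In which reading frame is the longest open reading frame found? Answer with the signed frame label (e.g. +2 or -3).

-2

Reverse complement (5'→3'): AACCAGACTGCCCATGACAGTATGGCTCCACCACTGAAGACCATTCAGGCCGATGCTTGGTGCACGGCTATAGATGACCTAACA
Frame +1: TGT TAG GTC ATC TAT AGC CGT GCA CCA AGC ATC GGC CTG AAT GGT CTT CAG TGG TGG AGC CAT ACT GTC ATG GGC AGT CTG GTT — no ATG→stop ORF.
Frame +2: GTT AGG TCA TCT ATA GCC GTG CAC CAA GCA TCG GCC TGA ATG GTC TTC AGT GGT GGA GCC ATA CTG TCA TGG GCA GTC TGG — no ATG→stop ORF.
Frame +3: TTA GGT CAT CTA TAG CCG TGC ACC AAG CAT CGG CCT GAA TGG TCT TCA GTG GTG GAG CCA TAC TGT CAT GGG CAG TCT GGT — no ATG→stop ORF.
Frame -1: AAC CAG ACT GCC CAT GAC AGT ATG GCT CCA CCA CTG AAG ACC ATT CAG GCC GAT GCT TGG TGC ACG GCT ATA GAT GAC CTA ACA — no ATG→stop ORF.
Frame -2: ACC AGA CTG CCC ATG ACA GTA TGG CTC CAC CAC TGA AGA CCA TTC AGG CCG ATG CTT GGT GCA CGG CTA TAG ATG ACC TAA — ATG at 14, stop TGA at 35 → 24 nt; ATG at 53, stop TAG at 71 → 21 nt; ATG at 74, stop TAA at 80 → 9 nt.
Frame -3: CCA GAC TGC CCA TGA CAG TAT GGC TCC ACC ACT GAA GAC CAT TCA GGC CGA TGC TTG GTG CAC GGC TAT AGA TGA CCT AAC — no ATG→stop ORF.
Longest ORF is 24 nt in frame -2 (positions 14–37).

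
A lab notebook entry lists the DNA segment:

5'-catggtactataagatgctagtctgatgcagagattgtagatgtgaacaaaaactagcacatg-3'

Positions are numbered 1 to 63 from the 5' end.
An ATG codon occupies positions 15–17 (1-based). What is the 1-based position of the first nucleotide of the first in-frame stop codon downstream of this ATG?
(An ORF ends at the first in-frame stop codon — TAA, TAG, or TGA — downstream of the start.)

24

Codons from position 15: ATG (15–17), CTA (18–20), GTC (21–23), TGA (24–26).
TGA is a stop codon; it begins at position 24.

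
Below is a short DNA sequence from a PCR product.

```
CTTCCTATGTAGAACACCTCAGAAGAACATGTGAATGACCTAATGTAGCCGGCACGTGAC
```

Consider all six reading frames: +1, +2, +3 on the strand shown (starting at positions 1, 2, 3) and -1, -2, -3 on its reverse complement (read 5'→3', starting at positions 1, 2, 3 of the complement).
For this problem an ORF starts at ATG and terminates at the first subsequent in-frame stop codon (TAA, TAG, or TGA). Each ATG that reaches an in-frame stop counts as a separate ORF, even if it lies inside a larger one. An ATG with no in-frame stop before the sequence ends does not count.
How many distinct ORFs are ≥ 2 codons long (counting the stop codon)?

Reverse complement (5'→3'): GTCACGTGCCGGCTACATTAGGTCATTCACATGTTCTTCTGAGGTGTTCTACATAGGAAG
Frame +1: CTT CCT ATG TAG AAC ACC TCA GAA GAA CAT GTG AAT GAC CTA ATG TAG CCG GCA CGT GAC — ATG at 7, stop TAG at 10 → 6 nt; ATG at 43, stop TAG at 46 → 6 nt.
Frame +2: TTC CTA TGT AGA ACA CCT CAG AAG AAC ATG TGA ATG ACC TAA TGT AGC CGG CAC GTG — ATG at 29, stop TGA at 32 → 6 nt; ATG at 35, stop TAA at 41 → 9 nt.
Frame +3: TCC TAT GTA GAA CAC CTC AGA AGA ACA TGT GAA TGA CCT AAT GTA GCC GGC ACG TGA — no ATG→stop ORF.
Frame -1: GTC ACG TGC CGG CTA CAT TAG GTC ATT CAC ATG TTC TTC TGA GGT GTT CTA CAT AGG AAG — ATG at 31, stop TGA at 40 → 12 nt.
Frame -2: TCA CGT GCC GGC TAC ATT AGG TCA TTC ACA TGT TCT TCT GAG GTG TTC TAC ATA GGA — no ATG→stop ORF.
Frame -3: CAC GTG CCG GCT ACA TTA GGT CAT TCA CAT GTT CTT CTG AGG TGT TCT ACA TAG GAA — no ATG→stop ORF.
ORFs ≥ 2 codons: frame +1 7–12 (2 codons), frame +1 43–48 (2 codons), frame +2 29–34 (2 codons), frame +2 35–43 (3 codons), frame -1 31–42 (4 codons). Count = 5.

5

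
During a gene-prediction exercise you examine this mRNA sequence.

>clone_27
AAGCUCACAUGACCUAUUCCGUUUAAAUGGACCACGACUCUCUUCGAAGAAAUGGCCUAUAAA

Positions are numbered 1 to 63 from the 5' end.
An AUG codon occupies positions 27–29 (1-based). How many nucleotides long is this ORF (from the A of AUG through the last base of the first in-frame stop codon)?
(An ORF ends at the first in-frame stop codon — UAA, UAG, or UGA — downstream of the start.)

36

Codons from position 27: AUG (27–29), GAC (30–32), CAC (33–35), GAC (36–38), UCU (39–41), CUU (42–44), CGA (45–47), AGA (48–50), AAU (51–53), GGC (54–56), CUA (57–59), UAA (60–62).
UAA is the first in-frame stop; ORF spans 27–62, 36 nucleotides.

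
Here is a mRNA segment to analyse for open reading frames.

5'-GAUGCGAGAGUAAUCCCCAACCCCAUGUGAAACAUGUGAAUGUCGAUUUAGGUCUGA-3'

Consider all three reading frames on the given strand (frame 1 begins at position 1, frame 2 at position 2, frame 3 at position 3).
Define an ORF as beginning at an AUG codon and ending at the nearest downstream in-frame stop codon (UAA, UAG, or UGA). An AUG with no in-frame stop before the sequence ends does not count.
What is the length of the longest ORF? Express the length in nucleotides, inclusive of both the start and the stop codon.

Frame 1: GAU GCG AGA GUA AUC CCC AAC CCC AUG UGA AAC AUG UGA AUG UCG AUU UAG GUC UGA — AUG at 25, stop UGA at 28 → 6 nt; AUG at 34, stop UGA at 37 → 6 nt; AUG at 40, stop UAG at 49 → 12 nt.
Frame 2: AUG CGA GAG UAA UCC CCA ACC CCA UGU GAA ACA UGU GAA UGU CGA UUU AGG UCU — AUG at 2, stop UAA at 11 → 12 nt.
Frame 3: UGC GAG AGU AAU CCC CAA CCC CAU GUG AAA CAU GUG AAU GUC GAU UUA GGU CUG — no AUG→stop ORF.
Longest: frame 1, positions 40–51, 12 nt = 4 codons = 3 aa. → 12 nucleotides.

12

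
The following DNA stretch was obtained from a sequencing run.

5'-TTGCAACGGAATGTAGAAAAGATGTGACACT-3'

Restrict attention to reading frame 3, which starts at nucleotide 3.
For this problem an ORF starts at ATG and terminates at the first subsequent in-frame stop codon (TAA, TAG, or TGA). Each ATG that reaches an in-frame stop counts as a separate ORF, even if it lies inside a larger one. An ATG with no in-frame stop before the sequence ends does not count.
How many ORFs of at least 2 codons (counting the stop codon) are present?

Frame 3: GCA ACG GAA TGT AGA AAA GAT GTG ACA — no ATG→stop ORF.
No ORF reaches 2 codons. Count = 0.

0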